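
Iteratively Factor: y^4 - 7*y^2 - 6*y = (y - 3)*(y^3 + 3*y^2 + 2*y) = y*(y - 3)*(y^2 + 3*y + 2) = y*(y - 3)*(y + 1)*(y + 2)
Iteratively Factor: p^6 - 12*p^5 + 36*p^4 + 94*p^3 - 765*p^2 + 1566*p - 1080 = (p - 3)*(p^5 - 9*p^4 + 9*p^3 + 121*p^2 - 402*p + 360) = (p - 3)^2*(p^4 - 6*p^3 - 9*p^2 + 94*p - 120) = (p - 5)*(p - 3)^2*(p^3 - p^2 - 14*p + 24) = (p - 5)*(p - 3)^2*(p + 4)*(p^2 - 5*p + 6) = (p - 5)*(p - 3)^3*(p + 4)*(p - 2)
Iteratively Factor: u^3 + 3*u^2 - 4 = (u - 1)*(u^2 + 4*u + 4) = (u - 1)*(u + 2)*(u + 2)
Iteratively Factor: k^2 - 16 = (k + 4)*(k - 4)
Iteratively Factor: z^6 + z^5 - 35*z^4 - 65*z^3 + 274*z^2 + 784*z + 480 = (z + 4)*(z^5 - 3*z^4 - 23*z^3 + 27*z^2 + 166*z + 120) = (z - 5)*(z + 4)*(z^4 + 2*z^3 - 13*z^2 - 38*z - 24) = (z - 5)*(z + 2)*(z + 4)*(z^3 - 13*z - 12) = (z - 5)*(z + 1)*(z + 2)*(z + 4)*(z^2 - z - 12) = (z - 5)*(z - 4)*(z + 1)*(z + 2)*(z + 4)*(z + 3)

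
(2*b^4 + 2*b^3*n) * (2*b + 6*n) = 4*b^5 + 16*b^4*n + 12*b^3*n^2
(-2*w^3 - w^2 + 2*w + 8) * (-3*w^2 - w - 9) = 6*w^5 + 5*w^4 + 13*w^3 - 17*w^2 - 26*w - 72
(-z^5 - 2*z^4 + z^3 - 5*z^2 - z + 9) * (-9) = 9*z^5 + 18*z^4 - 9*z^3 + 45*z^2 + 9*z - 81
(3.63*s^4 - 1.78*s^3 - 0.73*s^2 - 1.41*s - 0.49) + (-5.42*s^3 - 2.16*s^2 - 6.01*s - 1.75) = 3.63*s^4 - 7.2*s^3 - 2.89*s^2 - 7.42*s - 2.24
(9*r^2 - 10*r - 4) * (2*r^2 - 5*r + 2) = 18*r^4 - 65*r^3 + 60*r^2 - 8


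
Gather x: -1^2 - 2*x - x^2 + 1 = -x^2 - 2*x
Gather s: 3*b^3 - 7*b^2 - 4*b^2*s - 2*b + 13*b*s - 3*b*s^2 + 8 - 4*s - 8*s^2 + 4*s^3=3*b^3 - 7*b^2 - 2*b + 4*s^3 + s^2*(-3*b - 8) + s*(-4*b^2 + 13*b - 4) + 8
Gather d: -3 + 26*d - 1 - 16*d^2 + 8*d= -16*d^2 + 34*d - 4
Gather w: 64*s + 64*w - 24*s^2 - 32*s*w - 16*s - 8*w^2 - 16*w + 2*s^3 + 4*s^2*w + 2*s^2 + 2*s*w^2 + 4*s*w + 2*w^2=2*s^3 - 22*s^2 + 48*s + w^2*(2*s - 6) + w*(4*s^2 - 28*s + 48)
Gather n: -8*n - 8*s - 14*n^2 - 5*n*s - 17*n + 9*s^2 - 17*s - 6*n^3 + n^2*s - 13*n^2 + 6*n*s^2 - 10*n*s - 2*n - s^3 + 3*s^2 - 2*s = -6*n^3 + n^2*(s - 27) + n*(6*s^2 - 15*s - 27) - s^3 + 12*s^2 - 27*s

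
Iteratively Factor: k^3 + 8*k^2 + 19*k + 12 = (k + 3)*(k^2 + 5*k + 4) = (k + 3)*(k + 4)*(k + 1)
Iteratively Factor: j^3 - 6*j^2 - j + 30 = (j - 5)*(j^2 - j - 6) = (j - 5)*(j + 2)*(j - 3)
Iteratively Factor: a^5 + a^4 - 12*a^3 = (a)*(a^4 + a^3 - 12*a^2) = a^2*(a^3 + a^2 - 12*a) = a^3*(a^2 + a - 12) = a^3*(a + 4)*(a - 3)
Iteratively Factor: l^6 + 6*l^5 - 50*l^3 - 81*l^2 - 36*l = (l + 3)*(l^5 + 3*l^4 - 9*l^3 - 23*l^2 - 12*l) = l*(l + 3)*(l^4 + 3*l^3 - 9*l^2 - 23*l - 12) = l*(l - 3)*(l + 3)*(l^3 + 6*l^2 + 9*l + 4) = l*(l - 3)*(l + 1)*(l + 3)*(l^2 + 5*l + 4) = l*(l - 3)*(l + 1)*(l + 3)*(l + 4)*(l + 1)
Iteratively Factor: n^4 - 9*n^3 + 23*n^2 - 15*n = (n - 5)*(n^3 - 4*n^2 + 3*n) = n*(n - 5)*(n^2 - 4*n + 3) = n*(n - 5)*(n - 3)*(n - 1)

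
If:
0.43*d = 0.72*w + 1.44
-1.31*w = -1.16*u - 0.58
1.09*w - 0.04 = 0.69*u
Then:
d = 1.71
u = -1.61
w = -0.98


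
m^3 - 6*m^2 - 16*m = m*(m - 8)*(m + 2)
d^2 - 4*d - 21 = (d - 7)*(d + 3)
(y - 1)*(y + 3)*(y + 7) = y^3 + 9*y^2 + 11*y - 21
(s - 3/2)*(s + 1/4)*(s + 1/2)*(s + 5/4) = s^4 + s^3/2 - 31*s^2/16 - 23*s/16 - 15/64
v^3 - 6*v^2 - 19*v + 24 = (v - 8)*(v - 1)*(v + 3)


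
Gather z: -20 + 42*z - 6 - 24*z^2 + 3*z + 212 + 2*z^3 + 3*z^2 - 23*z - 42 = 2*z^3 - 21*z^2 + 22*z + 144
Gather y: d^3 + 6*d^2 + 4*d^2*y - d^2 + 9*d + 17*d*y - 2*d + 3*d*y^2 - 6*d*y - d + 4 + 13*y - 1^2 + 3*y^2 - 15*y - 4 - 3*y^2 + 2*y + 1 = d^3 + 5*d^2 + 3*d*y^2 + 6*d + y*(4*d^2 + 11*d)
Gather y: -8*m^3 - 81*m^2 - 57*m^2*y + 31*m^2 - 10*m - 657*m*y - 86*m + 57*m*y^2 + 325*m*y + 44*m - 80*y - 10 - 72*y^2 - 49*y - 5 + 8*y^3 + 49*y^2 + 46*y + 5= -8*m^3 - 50*m^2 - 52*m + 8*y^3 + y^2*(57*m - 23) + y*(-57*m^2 - 332*m - 83) - 10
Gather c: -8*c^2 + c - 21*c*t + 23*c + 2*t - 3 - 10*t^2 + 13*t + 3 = -8*c^2 + c*(24 - 21*t) - 10*t^2 + 15*t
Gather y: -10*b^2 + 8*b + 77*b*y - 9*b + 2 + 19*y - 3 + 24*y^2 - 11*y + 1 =-10*b^2 - b + 24*y^2 + y*(77*b + 8)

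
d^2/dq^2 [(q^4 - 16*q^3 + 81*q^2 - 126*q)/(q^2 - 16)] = 2*(q^6 - 48*q^4 - 382*q^3 + 5424*q^2 - 18336*q + 20736)/(q^6 - 48*q^4 + 768*q^2 - 4096)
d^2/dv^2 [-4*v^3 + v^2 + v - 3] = 2 - 24*v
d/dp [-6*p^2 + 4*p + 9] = 4 - 12*p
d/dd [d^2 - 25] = 2*d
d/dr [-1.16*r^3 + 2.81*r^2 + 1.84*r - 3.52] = -3.48*r^2 + 5.62*r + 1.84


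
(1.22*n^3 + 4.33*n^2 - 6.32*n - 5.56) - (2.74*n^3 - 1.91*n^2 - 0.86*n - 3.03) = -1.52*n^3 + 6.24*n^2 - 5.46*n - 2.53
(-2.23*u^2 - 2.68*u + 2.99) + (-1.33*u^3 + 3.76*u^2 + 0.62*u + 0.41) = -1.33*u^3 + 1.53*u^2 - 2.06*u + 3.4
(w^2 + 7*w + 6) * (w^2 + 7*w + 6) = w^4 + 14*w^3 + 61*w^2 + 84*w + 36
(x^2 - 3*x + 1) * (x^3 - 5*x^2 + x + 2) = x^5 - 8*x^4 + 17*x^3 - 6*x^2 - 5*x + 2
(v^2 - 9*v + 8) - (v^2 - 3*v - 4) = 12 - 6*v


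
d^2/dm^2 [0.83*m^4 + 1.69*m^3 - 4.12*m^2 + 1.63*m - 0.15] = 9.96*m^2 + 10.14*m - 8.24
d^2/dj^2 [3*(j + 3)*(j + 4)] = 6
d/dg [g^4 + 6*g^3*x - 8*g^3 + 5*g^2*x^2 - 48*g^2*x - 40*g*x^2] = 4*g^3 + 18*g^2*x - 24*g^2 + 10*g*x^2 - 96*g*x - 40*x^2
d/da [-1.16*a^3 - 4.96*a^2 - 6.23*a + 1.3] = -3.48*a^2 - 9.92*a - 6.23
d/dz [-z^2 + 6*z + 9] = 6 - 2*z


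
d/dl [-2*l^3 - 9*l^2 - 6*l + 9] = -6*l^2 - 18*l - 6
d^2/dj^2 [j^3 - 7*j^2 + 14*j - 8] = 6*j - 14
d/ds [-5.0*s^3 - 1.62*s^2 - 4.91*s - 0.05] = -15.0*s^2 - 3.24*s - 4.91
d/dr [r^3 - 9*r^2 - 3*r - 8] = 3*r^2 - 18*r - 3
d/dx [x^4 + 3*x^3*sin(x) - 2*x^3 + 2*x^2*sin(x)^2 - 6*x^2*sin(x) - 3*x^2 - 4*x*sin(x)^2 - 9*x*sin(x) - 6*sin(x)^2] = 3*x^3*cos(x) + 4*x^3 + 9*x^2*sin(x) + 2*x^2*sin(2*x) - 6*x^2*cos(x) - 6*x^2 + 4*x*sin(x)^2 - 12*x*sin(x) - 4*x*sin(2*x) - 9*x*cos(x) - 6*x - 4*sin(x)^2 - 9*sin(x) - 6*sin(2*x)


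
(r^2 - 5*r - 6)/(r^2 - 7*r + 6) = (r + 1)/(r - 1)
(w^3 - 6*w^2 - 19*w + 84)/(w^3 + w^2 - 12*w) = (w - 7)/w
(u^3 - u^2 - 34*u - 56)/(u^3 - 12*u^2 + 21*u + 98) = (u + 4)/(u - 7)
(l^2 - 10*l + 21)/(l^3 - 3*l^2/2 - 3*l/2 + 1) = 2*(l^2 - 10*l + 21)/(2*l^3 - 3*l^2 - 3*l + 2)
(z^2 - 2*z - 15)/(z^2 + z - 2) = (z^2 - 2*z - 15)/(z^2 + z - 2)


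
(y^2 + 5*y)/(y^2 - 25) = y/(y - 5)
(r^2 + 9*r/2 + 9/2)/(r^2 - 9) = (r + 3/2)/(r - 3)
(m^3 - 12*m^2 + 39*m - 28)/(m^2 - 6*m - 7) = (m^2 - 5*m + 4)/(m + 1)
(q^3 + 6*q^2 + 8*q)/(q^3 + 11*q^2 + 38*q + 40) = q/(q + 5)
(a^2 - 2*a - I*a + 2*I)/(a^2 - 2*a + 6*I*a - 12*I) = (a - I)/(a + 6*I)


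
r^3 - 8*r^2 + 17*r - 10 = (r - 5)*(r - 2)*(r - 1)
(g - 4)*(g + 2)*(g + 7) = g^3 + 5*g^2 - 22*g - 56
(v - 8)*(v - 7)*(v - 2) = v^3 - 17*v^2 + 86*v - 112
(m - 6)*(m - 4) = m^2 - 10*m + 24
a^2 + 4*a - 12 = (a - 2)*(a + 6)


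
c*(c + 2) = c^2 + 2*c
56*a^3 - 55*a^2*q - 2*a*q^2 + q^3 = (-8*a + q)*(-a + q)*(7*a + q)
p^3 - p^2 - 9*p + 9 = (p - 3)*(p - 1)*(p + 3)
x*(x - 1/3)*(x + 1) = x^3 + 2*x^2/3 - x/3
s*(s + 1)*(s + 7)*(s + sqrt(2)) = s^4 + sqrt(2)*s^3 + 8*s^3 + 7*s^2 + 8*sqrt(2)*s^2 + 7*sqrt(2)*s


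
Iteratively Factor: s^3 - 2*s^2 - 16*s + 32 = (s - 4)*(s^2 + 2*s - 8) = (s - 4)*(s + 4)*(s - 2)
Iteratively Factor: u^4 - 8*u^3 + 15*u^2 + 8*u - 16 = (u - 4)*(u^3 - 4*u^2 - u + 4) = (u - 4)*(u - 1)*(u^2 - 3*u - 4) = (u - 4)*(u - 1)*(u + 1)*(u - 4)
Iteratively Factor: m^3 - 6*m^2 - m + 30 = (m - 3)*(m^2 - 3*m - 10) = (m - 5)*(m - 3)*(m + 2)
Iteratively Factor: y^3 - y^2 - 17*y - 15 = (y + 3)*(y^2 - 4*y - 5) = (y - 5)*(y + 3)*(y + 1)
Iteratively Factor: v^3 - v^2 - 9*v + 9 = (v - 3)*(v^2 + 2*v - 3) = (v - 3)*(v - 1)*(v + 3)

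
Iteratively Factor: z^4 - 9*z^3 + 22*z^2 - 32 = (z + 1)*(z^3 - 10*z^2 + 32*z - 32) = (z - 4)*(z + 1)*(z^2 - 6*z + 8) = (z - 4)*(z - 2)*(z + 1)*(z - 4)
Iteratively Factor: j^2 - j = (j)*(j - 1)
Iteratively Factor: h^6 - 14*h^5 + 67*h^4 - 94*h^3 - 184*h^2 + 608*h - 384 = (h + 2)*(h^5 - 16*h^4 + 99*h^3 - 292*h^2 + 400*h - 192) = (h - 1)*(h + 2)*(h^4 - 15*h^3 + 84*h^2 - 208*h + 192) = (h - 4)*(h - 1)*(h + 2)*(h^3 - 11*h^2 + 40*h - 48) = (h - 4)^2*(h - 1)*(h + 2)*(h^2 - 7*h + 12) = (h - 4)^3*(h - 1)*(h + 2)*(h - 3)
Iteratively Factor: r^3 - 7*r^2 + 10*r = (r)*(r^2 - 7*r + 10) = r*(r - 5)*(r - 2)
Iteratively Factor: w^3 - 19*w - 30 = (w + 2)*(w^2 - 2*w - 15) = (w + 2)*(w + 3)*(w - 5)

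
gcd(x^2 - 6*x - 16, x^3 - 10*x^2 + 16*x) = x - 8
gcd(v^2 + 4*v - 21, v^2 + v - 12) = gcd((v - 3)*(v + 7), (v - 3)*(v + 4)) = v - 3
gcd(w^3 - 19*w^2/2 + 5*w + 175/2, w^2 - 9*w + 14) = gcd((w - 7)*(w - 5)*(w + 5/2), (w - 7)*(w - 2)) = w - 7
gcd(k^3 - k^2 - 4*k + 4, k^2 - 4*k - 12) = k + 2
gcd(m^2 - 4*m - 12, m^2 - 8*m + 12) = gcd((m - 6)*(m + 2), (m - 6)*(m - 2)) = m - 6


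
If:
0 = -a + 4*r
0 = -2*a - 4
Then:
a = -2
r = -1/2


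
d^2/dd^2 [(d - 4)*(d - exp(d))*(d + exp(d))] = -4*d*exp(2*d) + 6*d + 12*exp(2*d) - 8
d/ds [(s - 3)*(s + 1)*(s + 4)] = 3*s^2 + 4*s - 11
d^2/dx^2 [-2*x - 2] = 0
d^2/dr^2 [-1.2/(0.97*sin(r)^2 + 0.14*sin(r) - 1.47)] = (4.51632*sin(r)^4 + 0.48888*sin(r)^3 + 0.0933600000000006*sin(r)^2 - 0.7308*sin(r) - 3.4692)/(0.97*sin(r)^2 + 0.14*sin(r) - 1.47)^3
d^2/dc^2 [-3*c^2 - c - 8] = -6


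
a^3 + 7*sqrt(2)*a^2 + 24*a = a*(a + 3*sqrt(2))*(a + 4*sqrt(2))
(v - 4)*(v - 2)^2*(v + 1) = v^4 - 7*v^3 + 12*v^2 + 4*v - 16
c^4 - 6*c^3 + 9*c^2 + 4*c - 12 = (c - 3)*(c - 2)^2*(c + 1)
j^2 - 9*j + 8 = (j - 8)*(j - 1)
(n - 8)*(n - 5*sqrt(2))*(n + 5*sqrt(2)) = n^3 - 8*n^2 - 50*n + 400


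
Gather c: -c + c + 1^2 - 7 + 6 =0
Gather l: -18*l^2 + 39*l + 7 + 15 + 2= -18*l^2 + 39*l + 24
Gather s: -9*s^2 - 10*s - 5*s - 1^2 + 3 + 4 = -9*s^2 - 15*s + 6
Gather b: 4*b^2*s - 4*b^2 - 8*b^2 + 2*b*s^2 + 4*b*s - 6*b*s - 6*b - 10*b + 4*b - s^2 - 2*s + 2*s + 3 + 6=b^2*(4*s - 12) + b*(2*s^2 - 2*s - 12) - s^2 + 9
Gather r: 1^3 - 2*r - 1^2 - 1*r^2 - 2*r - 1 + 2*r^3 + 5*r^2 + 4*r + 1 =2*r^3 + 4*r^2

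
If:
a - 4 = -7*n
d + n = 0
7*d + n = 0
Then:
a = 4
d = 0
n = 0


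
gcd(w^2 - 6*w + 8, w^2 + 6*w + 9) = 1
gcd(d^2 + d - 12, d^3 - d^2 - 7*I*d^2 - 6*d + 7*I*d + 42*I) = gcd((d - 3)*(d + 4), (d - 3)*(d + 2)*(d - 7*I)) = d - 3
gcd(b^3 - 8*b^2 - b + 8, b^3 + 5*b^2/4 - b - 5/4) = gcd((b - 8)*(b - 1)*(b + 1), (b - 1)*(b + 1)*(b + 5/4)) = b^2 - 1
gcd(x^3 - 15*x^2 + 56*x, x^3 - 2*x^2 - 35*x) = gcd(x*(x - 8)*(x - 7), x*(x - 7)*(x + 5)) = x^2 - 7*x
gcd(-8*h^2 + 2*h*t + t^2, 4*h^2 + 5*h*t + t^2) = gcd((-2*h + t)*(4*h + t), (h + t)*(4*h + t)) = 4*h + t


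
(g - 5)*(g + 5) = g^2 - 25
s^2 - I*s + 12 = (s - 4*I)*(s + 3*I)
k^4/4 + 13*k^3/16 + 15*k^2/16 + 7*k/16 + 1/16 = (k/4 + 1/4)*(k + 1/4)*(k + 1)^2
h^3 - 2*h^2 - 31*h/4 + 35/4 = (h - 7/2)*(h - 1)*(h + 5/2)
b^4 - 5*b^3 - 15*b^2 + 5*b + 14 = (b - 7)*(b - 1)*(b + 1)*(b + 2)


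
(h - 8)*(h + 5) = h^2 - 3*h - 40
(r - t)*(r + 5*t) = r^2 + 4*r*t - 5*t^2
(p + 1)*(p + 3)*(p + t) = p^3 + p^2*t + 4*p^2 + 4*p*t + 3*p + 3*t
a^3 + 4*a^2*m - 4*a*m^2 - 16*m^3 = (a - 2*m)*(a + 2*m)*(a + 4*m)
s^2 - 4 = (s - 2)*(s + 2)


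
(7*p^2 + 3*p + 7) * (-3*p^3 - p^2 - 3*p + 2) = -21*p^5 - 16*p^4 - 45*p^3 - 2*p^2 - 15*p + 14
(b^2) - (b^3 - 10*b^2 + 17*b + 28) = -b^3 + 11*b^2 - 17*b - 28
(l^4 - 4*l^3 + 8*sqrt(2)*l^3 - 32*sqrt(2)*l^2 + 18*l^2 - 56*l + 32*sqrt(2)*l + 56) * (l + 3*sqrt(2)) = l^5 - 4*l^4 + 11*sqrt(2)*l^4 - 44*sqrt(2)*l^3 + 66*l^3 - 248*l^2 + 86*sqrt(2)*l^2 - 168*sqrt(2)*l + 248*l + 168*sqrt(2)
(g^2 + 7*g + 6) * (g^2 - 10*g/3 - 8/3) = g^4 + 11*g^3/3 - 20*g^2 - 116*g/3 - 16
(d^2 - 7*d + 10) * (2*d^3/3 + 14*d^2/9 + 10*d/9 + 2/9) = 2*d^5/3 - 28*d^4/9 - 28*d^3/9 + 8*d^2 + 86*d/9 + 20/9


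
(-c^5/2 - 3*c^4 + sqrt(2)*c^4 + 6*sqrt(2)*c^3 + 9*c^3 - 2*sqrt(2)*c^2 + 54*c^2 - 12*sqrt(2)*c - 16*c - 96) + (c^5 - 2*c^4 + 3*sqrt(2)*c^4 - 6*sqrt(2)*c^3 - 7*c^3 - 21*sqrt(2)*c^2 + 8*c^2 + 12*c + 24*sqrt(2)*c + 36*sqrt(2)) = c^5/2 - 5*c^4 + 4*sqrt(2)*c^4 + 2*c^3 - 23*sqrt(2)*c^2 + 62*c^2 - 4*c + 12*sqrt(2)*c - 96 + 36*sqrt(2)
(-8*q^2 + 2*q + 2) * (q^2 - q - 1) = -8*q^4 + 10*q^3 + 8*q^2 - 4*q - 2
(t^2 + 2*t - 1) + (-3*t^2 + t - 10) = -2*t^2 + 3*t - 11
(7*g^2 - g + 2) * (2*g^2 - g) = 14*g^4 - 9*g^3 + 5*g^2 - 2*g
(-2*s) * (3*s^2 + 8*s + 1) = -6*s^3 - 16*s^2 - 2*s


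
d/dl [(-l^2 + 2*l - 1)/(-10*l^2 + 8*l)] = (3*l^2 - 5*l + 2)/(l^2*(25*l^2 - 40*l + 16))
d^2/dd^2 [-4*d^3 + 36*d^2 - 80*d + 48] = 72 - 24*d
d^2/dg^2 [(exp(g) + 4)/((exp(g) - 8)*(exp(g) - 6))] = (exp(4*g) + 30*exp(3*g) - 456*exp(2*g) + 688*exp(g) + 4992)*exp(g)/(exp(6*g) - 42*exp(5*g) + 732*exp(4*g) - 6776*exp(3*g) + 35136*exp(2*g) - 96768*exp(g) + 110592)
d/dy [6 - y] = -1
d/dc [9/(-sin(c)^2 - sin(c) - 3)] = 9*(2*sin(c) + 1)*cos(c)/(sin(c)^2 + sin(c) + 3)^2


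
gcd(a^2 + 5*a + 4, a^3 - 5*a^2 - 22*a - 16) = a + 1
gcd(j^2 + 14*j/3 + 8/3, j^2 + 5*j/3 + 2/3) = j + 2/3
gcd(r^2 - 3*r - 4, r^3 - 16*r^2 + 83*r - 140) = r - 4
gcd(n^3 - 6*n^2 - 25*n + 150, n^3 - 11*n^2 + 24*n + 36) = n - 6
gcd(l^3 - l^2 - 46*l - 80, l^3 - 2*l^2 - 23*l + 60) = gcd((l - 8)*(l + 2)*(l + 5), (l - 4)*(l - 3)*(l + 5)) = l + 5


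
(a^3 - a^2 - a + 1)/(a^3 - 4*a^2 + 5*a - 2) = (a + 1)/(a - 2)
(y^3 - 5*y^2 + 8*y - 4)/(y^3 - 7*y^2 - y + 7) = (y^2 - 4*y + 4)/(y^2 - 6*y - 7)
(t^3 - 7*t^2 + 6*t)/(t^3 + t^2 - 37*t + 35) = t*(t - 6)/(t^2 + 2*t - 35)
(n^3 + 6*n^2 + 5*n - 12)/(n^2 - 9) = (n^2 + 3*n - 4)/(n - 3)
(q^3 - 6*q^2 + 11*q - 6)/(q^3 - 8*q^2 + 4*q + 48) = (q^3 - 6*q^2 + 11*q - 6)/(q^3 - 8*q^2 + 4*q + 48)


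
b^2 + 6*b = b*(b + 6)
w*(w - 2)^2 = w^3 - 4*w^2 + 4*w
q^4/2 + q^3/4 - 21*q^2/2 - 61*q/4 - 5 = (q/2 + 1/2)*(q - 5)*(q + 1/2)*(q + 4)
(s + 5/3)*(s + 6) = s^2 + 23*s/3 + 10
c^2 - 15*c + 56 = (c - 8)*(c - 7)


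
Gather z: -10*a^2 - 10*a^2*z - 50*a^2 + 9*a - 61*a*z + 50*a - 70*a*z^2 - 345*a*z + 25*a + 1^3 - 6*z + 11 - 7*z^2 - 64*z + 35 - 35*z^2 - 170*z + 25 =-60*a^2 + 84*a + z^2*(-70*a - 42) + z*(-10*a^2 - 406*a - 240) + 72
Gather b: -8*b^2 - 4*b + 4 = -8*b^2 - 4*b + 4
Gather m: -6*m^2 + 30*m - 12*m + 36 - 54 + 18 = -6*m^2 + 18*m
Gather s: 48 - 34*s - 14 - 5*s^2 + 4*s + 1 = -5*s^2 - 30*s + 35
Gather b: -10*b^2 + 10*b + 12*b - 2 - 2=-10*b^2 + 22*b - 4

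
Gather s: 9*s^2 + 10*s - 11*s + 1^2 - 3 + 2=9*s^2 - s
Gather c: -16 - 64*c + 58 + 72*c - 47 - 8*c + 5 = 0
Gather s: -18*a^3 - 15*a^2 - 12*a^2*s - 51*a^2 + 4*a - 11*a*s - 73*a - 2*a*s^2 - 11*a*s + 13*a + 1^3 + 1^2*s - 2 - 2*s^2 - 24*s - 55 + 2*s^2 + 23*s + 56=-18*a^3 - 66*a^2 - 2*a*s^2 - 56*a + s*(-12*a^2 - 22*a)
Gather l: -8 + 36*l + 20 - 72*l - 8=4 - 36*l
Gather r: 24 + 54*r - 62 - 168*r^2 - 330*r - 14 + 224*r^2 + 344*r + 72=56*r^2 + 68*r + 20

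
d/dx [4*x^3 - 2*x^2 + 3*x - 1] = 12*x^2 - 4*x + 3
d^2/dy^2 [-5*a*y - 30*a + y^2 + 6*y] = 2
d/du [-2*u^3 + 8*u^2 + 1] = 2*u*(8 - 3*u)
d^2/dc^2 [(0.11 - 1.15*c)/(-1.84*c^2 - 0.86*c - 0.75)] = ((1.15*c - 0.11)*(3.68*c + 0.86)*(7.36*c + 1.72) - (12.696*c + 1.5732)*(1.84*c^2 + 0.86*c + 0.75))/(1.84*c^2 + 0.86*c + 0.75)^3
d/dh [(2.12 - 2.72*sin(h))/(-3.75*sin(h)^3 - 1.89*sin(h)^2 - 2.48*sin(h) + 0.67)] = (-20.4*sin(h)^3 + 18.7092*sin(h)^2 + 8.0136*sin(h) + 3.4352)*cos(h)/(14.0625*sin(h)^6 + 14.175*sin(h)^5 + 22.1721*sin(h)^4 + 4.3494*sin(h)^3 + 3.6178*sin(h)^2 - 3.3232*sin(h) + 0.4489)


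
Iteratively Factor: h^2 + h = (h)*(h + 1)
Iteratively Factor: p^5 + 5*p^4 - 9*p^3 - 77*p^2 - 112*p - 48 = (p + 1)*(p^4 + 4*p^3 - 13*p^2 - 64*p - 48) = (p + 1)*(p + 3)*(p^3 + p^2 - 16*p - 16) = (p + 1)*(p + 3)*(p + 4)*(p^2 - 3*p - 4) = (p - 4)*(p + 1)*(p + 3)*(p + 4)*(p + 1)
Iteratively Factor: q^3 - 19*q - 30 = (q + 3)*(q^2 - 3*q - 10) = (q + 2)*(q + 3)*(q - 5)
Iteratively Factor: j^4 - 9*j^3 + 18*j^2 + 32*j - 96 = (j - 4)*(j^3 - 5*j^2 - 2*j + 24) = (j - 4)^2*(j^2 - j - 6) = (j - 4)^2*(j - 3)*(j + 2)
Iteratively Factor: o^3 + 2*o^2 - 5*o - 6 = (o + 1)*(o^2 + o - 6) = (o + 1)*(o + 3)*(o - 2)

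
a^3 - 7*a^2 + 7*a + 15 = (a - 5)*(a - 3)*(a + 1)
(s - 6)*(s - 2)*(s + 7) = s^3 - s^2 - 44*s + 84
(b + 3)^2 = b^2 + 6*b + 9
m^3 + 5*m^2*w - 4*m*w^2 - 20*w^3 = (m - 2*w)*(m + 2*w)*(m + 5*w)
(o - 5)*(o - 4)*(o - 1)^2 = o^4 - 11*o^3 + 39*o^2 - 49*o + 20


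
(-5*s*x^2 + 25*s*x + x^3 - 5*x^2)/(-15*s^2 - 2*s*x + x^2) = x*(x - 5)/(3*s + x)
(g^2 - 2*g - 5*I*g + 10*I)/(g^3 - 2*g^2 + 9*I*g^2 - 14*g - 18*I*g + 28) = (g - 5*I)/(g^2 + 9*I*g - 14)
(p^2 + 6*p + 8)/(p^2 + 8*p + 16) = (p + 2)/(p + 4)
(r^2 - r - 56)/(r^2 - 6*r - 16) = (r + 7)/(r + 2)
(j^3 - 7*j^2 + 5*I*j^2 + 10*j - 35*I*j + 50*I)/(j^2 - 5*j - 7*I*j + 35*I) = (j^2 + j*(-2 + 5*I) - 10*I)/(j - 7*I)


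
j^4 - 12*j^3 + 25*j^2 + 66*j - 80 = (j - 8)*(j - 5)*(j - 1)*(j + 2)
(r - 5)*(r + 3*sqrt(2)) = r^2 - 5*r + 3*sqrt(2)*r - 15*sqrt(2)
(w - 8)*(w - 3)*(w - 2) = w^3 - 13*w^2 + 46*w - 48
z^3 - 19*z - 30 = (z - 5)*(z + 2)*(z + 3)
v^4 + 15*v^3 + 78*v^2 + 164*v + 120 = (v + 2)^2*(v + 5)*(v + 6)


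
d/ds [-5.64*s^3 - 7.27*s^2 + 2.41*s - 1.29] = -16.92*s^2 - 14.54*s + 2.41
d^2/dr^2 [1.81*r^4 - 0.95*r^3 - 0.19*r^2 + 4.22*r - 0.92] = 21.72*r^2 - 5.7*r - 0.38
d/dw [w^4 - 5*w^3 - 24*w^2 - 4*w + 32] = 4*w^3 - 15*w^2 - 48*w - 4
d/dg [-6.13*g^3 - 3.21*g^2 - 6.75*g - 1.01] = -18.39*g^2 - 6.42*g - 6.75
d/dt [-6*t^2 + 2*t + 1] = 2 - 12*t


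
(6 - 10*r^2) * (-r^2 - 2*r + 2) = 10*r^4 + 20*r^3 - 26*r^2 - 12*r + 12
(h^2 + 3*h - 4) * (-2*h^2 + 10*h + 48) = -2*h^4 + 4*h^3 + 86*h^2 + 104*h - 192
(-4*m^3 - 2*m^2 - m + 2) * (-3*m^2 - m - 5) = 12*m^5 + 10*m^4 + 25*m^3 + 5*m^2 + 3*m - 10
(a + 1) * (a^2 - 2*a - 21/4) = a^3 - a^2 - 29*a/4 - 21/4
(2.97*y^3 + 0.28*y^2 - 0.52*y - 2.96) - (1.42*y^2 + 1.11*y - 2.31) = 2.97*y^3 - 1.14*y^2 - 1.63*y - 0.65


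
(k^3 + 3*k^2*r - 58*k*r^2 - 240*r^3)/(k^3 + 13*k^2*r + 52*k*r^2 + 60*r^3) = (k - 8*r)/(k + 2*r)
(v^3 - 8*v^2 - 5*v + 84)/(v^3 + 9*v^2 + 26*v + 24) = (v^2 - 11*v + 28)/(v^2 + 6*v + 8)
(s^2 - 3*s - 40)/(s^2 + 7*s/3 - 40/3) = 3*(s - 8)/(3*s - 8)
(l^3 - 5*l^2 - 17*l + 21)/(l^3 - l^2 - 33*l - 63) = (l - 1)/(l + 3)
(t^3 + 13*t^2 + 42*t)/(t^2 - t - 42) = t*(t + 7)/(t - 7)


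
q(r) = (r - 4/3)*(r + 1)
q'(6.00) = 11.67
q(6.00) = 32.67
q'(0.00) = -0.33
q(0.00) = -1.33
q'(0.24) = 0.15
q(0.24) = -1.36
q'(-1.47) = -3.27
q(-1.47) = 1.32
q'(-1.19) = -2.71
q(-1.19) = 0.48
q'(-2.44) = -5.21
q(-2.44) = 5.43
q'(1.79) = 3.25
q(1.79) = 1.27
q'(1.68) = 3.03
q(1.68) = 0.93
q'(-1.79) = -3.91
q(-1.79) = 2.47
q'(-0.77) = -1.87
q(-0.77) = -0.48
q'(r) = 2*r - 1/3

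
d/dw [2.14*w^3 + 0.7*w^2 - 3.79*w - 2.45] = 6.42*w^2 + 1.4*w - 3.79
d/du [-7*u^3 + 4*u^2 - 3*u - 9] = -21*u^2 + 8*u - 3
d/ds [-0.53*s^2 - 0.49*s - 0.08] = -1.06*s - 0.49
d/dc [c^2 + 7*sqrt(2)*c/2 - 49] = 2*c + 7*sqrt(2)/2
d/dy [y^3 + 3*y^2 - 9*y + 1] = 3*y^2 + 6*y - 9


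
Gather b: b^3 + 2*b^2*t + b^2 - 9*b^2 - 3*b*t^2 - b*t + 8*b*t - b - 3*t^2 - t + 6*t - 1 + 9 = b^3 + b^2*(2*t - 8) + b*(-3*t^2 + 7*t - 1) - 3*t^2 + 5*t + 8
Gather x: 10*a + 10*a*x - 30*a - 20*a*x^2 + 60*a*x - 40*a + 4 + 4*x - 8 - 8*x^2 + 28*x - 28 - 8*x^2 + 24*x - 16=-60*a + x^2*(-20*a - 16) + x*(70*a + 56) - 48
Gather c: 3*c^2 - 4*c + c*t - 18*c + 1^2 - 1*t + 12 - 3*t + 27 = 3*c^2 + c*(t - 22) - 4*t + 40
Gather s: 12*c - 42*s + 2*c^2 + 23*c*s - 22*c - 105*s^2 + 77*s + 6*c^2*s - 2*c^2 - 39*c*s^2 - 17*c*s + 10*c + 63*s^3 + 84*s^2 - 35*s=63*s^3 + s^2*(-39*c - 21) + s*(6*c^2 + 6*c)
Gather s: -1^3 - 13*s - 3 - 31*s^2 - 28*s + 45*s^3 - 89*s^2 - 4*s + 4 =45*s^3 - 120*s^2 - 45*s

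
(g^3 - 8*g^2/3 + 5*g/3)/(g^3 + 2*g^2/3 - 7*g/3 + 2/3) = g*(3*g - 5)/(3*g^2 + 5*g - 2)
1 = 1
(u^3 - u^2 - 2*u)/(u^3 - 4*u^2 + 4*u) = (u + 1)/(u - 2)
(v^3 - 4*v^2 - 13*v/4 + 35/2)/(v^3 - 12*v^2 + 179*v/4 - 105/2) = (v + 2)/(v - 6)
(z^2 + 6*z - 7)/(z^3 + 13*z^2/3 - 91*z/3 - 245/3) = 3*(z - 1)/(3*z^2 - 8*z - 35)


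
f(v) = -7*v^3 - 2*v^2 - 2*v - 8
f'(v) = -21*v^2 - 4*v - 2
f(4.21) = -574.20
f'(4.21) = -391.05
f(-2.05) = 48.00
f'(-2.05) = -82.05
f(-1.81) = 30.58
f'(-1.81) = -63.56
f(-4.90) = 777.32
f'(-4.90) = -486.61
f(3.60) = -367.71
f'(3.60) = -288.56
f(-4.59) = 635.96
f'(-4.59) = -426.07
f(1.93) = -69.63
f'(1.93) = -87.94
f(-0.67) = -5.45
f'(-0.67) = -8.75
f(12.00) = -12416.00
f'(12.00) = -3074.00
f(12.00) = -12416.00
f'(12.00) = -3074.00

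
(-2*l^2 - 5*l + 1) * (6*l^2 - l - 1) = -12*l^4 - 28*l^3 + 13*l^2 + 4*l - 1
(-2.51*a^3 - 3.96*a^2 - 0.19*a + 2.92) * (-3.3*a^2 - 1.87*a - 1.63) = 8.283*a^5 + 17.7617*a^4 + 12.1235*a^3 - 2.8259*a^2 - 5.1507*a - 4.7596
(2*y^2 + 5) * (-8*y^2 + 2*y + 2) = -16*y^4 + 4*y^3 - 36*y^2 + 10*y + 10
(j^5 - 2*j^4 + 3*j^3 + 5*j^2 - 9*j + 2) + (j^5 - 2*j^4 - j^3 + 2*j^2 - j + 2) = 2*j^5 - 4*j^4 + 2*j^3 + 7*j^2 - 10*j + 4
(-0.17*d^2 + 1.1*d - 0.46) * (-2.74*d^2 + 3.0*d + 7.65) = 0.4658*d^4 - 3.524*d^3 + 3.2599*d^2 + 7.035*d - 3.519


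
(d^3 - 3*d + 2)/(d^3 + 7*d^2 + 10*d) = (d^2 - 2*d + 1)/(d*(d + 5))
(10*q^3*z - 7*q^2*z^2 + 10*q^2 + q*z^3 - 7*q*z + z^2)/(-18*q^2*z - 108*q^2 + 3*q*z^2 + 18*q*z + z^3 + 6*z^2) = (10*q^3*z - 7*q^2*z^2 + 10*q^2 + q*z^3 - 7*q*z + z^2)/(-18*q^2*z - 108*q^2 + 3*q*z^2 + 18*q*z + z^3 + 6*z^2)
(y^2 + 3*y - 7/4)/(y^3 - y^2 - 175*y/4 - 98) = (2*y - 1)/(2*y^2 - 9*y - 56)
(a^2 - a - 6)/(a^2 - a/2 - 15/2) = 2*(a + 2)/(2*a + 5)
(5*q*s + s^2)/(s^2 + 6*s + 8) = s*(5*q + s)/(s^2 + 6*s + 8)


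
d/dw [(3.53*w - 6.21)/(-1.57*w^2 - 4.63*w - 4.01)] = (5.5421*w^2 - 19.4994*w - 42.9076)/(2.4649*w^4 + 14.5382*w^3 + 34.0283*w^2 + 37.1326*w + 16.0801)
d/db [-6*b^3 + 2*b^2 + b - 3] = -18*b^2 + 4*b + 1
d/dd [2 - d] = -1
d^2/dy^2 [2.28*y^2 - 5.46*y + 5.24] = 4.56000000000000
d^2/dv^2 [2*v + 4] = 0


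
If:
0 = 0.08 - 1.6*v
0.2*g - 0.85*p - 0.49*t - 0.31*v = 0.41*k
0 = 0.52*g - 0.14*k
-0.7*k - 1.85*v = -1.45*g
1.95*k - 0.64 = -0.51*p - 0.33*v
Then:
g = -0.08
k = -0.30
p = 2.36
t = -3.92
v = 0.05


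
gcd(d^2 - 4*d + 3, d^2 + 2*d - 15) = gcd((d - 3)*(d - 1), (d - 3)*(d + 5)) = d - 3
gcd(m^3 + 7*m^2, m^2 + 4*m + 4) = 1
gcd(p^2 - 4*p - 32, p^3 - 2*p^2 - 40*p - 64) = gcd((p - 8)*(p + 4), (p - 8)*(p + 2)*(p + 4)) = p^2 - 4*p - 32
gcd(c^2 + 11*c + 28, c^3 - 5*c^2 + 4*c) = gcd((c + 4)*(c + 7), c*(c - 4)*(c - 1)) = 1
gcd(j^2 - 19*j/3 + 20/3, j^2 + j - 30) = j - 5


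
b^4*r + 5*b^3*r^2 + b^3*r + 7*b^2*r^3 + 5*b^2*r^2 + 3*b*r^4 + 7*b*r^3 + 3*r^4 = (b + r)^2*(b + 3*r)*(b*r + r)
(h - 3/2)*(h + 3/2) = h^2 - 9/4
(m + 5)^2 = m^2 + 10*m + 25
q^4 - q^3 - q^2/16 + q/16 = q*(q - 1)*(q - 1/4)*(q + 1/4)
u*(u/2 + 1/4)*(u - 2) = u^3/2 - 3*u^2/4 - u/2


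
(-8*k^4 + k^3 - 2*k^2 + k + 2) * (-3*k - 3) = 24*k^5 + 21*k^4 + 3*k^3 + 3*k^2 - 9*k - 6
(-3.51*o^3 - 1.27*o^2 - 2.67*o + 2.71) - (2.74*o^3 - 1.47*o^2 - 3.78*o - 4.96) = -6.25*o^3 + 0.2*o^2 + 1.11*o + 7.67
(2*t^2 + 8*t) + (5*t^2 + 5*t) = 7*t^2 + 13*t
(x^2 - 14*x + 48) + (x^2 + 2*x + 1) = 2*x^2 - 12*x + 49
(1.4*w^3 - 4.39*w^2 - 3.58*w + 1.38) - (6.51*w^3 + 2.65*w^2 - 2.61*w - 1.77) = -5.11*w^3 - 7.04*w^2 - 0.97*w + 3.15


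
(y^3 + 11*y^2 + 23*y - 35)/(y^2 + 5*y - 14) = (y^2 + 4*y - 5)/(y - 2)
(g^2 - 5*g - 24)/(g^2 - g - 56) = (g + 3)/(g + 7)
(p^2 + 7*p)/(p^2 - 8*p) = (p + 7)/(p - 8)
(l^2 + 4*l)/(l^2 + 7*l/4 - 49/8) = 8*l*(l + 4)/(8*l^2 + 14*l - 49)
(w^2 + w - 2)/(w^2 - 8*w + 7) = (w + 2)/(w - 7)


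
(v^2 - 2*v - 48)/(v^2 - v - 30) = (-v^2 + 2*v + 48)/(-v^2 + v + 30)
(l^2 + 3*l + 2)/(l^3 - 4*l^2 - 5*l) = (l + 2)/(l*(l - 5))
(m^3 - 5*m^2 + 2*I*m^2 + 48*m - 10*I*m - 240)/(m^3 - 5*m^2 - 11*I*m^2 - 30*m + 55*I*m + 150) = (m + 8*I)/(m - 5*I)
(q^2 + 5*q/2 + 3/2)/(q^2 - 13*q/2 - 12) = (q + 1)/(q - 8)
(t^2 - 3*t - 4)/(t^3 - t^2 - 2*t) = (t - 4)/(t*(t - 2))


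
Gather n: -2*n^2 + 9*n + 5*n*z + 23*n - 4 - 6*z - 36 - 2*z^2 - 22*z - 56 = -2*n^2 + n*(5*z + 32) - 2*z^2 - 28*z - 96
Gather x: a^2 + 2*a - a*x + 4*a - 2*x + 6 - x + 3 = a^2 + 6*a + x*(-a - 3) + 9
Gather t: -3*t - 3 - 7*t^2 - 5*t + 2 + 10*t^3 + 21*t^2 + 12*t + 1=10*t^3 + 14*t^2 + 4*t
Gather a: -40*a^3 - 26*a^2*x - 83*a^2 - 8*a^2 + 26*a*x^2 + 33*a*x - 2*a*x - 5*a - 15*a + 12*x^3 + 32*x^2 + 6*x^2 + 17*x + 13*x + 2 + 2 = -40*a^3 + a^2*(-26*x - 91) + a*(26*x^2 + 31*x - 20) + 12*x^3 + 38*x^2 + 30*x + 4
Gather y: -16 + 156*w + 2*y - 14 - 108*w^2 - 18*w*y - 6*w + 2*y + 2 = -108*w^2 + 150*w + y*(4 - 18*w) - 28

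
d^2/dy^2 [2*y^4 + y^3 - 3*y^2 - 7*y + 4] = 24*y^2 + 6*y - 6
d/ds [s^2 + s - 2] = 2*s + 1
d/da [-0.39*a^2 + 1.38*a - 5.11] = 1.38 - 0.78*a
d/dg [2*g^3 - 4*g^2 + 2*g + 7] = 6*g^2 - 8*g + 2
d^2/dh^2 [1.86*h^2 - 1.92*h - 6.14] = 3.72000000000000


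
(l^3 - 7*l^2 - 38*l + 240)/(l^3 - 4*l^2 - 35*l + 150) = (l - 8)/(l - 5)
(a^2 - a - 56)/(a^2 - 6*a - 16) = (a + 7)/(a + 2)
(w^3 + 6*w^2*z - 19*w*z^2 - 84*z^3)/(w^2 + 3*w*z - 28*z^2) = w + 3*z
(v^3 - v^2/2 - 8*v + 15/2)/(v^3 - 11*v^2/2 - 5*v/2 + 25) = (v^2 + 2*v - 3)/(v^2 - 3*v - 10)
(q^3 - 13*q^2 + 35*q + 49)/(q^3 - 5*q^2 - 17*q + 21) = (q^2 - 6*q - 7)/(q^2 + 2*q - 3)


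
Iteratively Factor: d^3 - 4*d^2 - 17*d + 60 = (d - 3)*(d^2 - d - 20) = (d - 3)*(d + 4)*(d - 5)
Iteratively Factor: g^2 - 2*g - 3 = (g - 3)*(g + 1)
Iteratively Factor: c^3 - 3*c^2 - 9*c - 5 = (c - 5)*(c^2 + 2*c + 1) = (c - 5)*(c + 1)*(c + 1)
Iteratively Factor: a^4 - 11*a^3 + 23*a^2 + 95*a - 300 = (a + 3)*(a^3 - 14*a^2 + 65*a - 100) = (a - 4)*(a + 3)*(a^2 - 10*a + 25) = (a - 5)*(a - 4)*(a + 3)*(a - 5)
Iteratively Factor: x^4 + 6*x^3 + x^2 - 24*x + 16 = (x - 1)*(x^3 + 7*x^2 + 8*x - 16) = (x - 1)^2*(x^2 + 8*x + 16) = (x - 1)^2*(x + 4)*(x + 4)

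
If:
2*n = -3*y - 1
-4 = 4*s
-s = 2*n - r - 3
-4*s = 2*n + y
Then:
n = 13/4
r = 5/2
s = -1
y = -5/2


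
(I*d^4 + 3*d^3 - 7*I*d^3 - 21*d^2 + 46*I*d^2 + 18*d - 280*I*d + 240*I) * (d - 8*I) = I*d^5 + 11*d^4 - 7*I*d^4 - 77*d^3 + 22*I*d^3 + 386*d^2 - 112*I*d^2 - 2240*d + 96*I*d + 1920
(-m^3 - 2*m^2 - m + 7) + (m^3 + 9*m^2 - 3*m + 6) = 7*m^2 - 4*m + 13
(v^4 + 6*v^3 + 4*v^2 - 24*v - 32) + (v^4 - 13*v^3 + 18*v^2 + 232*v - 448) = 2*v^4 - 7*v^3 + 22*v^2 + 208*v - 480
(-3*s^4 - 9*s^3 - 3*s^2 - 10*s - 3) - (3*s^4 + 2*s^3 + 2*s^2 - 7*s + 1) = -6*s^4 - 11*s^3 - 5*s^2 - 3*s - 4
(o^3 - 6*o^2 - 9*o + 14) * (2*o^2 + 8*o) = 2*o^5 - 4*o^4 - 66*o^3 - 44*o^2 + 112*o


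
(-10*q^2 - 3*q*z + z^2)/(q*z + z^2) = (-10*q^2 - 3*q*z + z^2)/(z*(q + z))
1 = 1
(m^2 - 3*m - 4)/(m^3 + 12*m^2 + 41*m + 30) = (m - 4)/(m^2 + 11*m + 30)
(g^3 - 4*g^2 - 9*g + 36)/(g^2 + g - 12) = (g^2 - g - 12)/(g + 4)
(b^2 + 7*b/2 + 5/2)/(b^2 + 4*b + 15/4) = 2*(b + 1)/(2*b + 3)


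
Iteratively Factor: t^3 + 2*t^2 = (t)*(t^2 + 2*t) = t^2*(t + 2)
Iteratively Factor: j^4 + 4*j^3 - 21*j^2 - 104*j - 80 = (j + 4)*(j^3 - 21*j - 20) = (j - 5)*(j + 4)*(j^2 + 5*j + 4) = (j - 5)*(j + 4)^2*(j + 1)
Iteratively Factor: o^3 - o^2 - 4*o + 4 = (o - 1)*(o^2 - 4) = (o - 2)*(o - 1)*(o + 2)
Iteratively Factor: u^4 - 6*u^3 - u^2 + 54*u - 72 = (u - 2)*(u^3 - 4*u^2 - 9*u + 36) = (u - 4)*(u - 2)*(u^2 - 9) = (u - 4)*(u - 2)*(u + 3)*(u - 3)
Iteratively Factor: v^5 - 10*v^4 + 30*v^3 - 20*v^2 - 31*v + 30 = (v - 1)*(v^4 - 9*v^3 + 21*v^2 + v - 30) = (v - 1)*(v + 1)*(v^3 - 10*v^2 + 31*v - 30) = (v - 2)*(v - 1)*(v + 1)*(v^2 - 8*v + 15) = (v - 3)*(v - 2)*(v - 1)*(v + 1)*(v - 5)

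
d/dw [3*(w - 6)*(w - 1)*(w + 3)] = 9*w^2 - 24*w - 45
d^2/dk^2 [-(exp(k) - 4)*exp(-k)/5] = 4*exp(-k)/5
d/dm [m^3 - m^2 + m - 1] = 3*m^2 - 2*m + 1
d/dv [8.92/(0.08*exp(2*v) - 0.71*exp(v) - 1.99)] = (6.3332 - 1.4272*exp(v))*exp(v)/(-0.08*exp(2*v) + 0.71*exp(v) + 1.99)^2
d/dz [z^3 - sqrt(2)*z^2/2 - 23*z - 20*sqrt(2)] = 3*z^2 - sqrt(2)*z - 23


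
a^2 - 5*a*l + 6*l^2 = (a - 3*l)*(a - 2*l)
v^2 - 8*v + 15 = (v - 5)*(v - 3)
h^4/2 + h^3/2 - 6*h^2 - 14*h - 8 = (h/2 + 1)*(h - 4)*(h + 1)*(h + 2)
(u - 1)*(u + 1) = u^2 - 1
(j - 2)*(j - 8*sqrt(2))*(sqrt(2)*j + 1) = sqrt(2)*j^3 - 15*j^2 - 2*sqrt(2)*j^2 - 8*sqrt(2)*j + 30*j + 16*sqrt(2)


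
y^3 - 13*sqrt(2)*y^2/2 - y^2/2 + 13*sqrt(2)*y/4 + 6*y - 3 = (y - 1/2)*(y - 6*sqrt(2))*(y - sqrt(2)/2)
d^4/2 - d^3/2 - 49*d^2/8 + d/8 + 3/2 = (d/2 + 1/4)*(d - 4)*(d - 1/2)*(d + 3)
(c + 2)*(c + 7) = c^2 + 9*c + 14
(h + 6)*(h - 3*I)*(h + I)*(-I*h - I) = -I*h^4 - 2*h^3 - 7*I*h^3 - 14*h^2 - 9*I*h^2 - 12*h - 21*I*h - 18*I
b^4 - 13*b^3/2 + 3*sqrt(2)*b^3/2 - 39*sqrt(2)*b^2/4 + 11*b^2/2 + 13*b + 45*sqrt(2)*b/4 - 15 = (b - 5)*(b - 3/2)*(b - sqrt(2)/2)*(b + 2*sqrt(2))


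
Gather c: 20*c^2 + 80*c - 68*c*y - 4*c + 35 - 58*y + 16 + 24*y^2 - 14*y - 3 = 20*c^2 + c*(76 - 68*y) + 24*y^2 - 72*y + 48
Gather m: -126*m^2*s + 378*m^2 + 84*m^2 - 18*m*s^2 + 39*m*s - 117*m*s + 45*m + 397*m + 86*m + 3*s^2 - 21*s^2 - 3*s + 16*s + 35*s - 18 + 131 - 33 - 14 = m^2*(462 - 126*s) + m*(-18*s^2 - 78*s + 528) - 18*s^2 + 48*s + 66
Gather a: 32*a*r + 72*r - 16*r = 32*a*r + 56*r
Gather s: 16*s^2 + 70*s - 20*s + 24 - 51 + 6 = 16*s^2 + 50*s - 21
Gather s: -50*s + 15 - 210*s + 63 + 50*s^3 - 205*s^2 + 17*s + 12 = 50*s^3 - 205*s^2 - 243*s + 90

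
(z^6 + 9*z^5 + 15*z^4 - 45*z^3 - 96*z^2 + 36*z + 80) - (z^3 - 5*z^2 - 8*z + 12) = z^6 + 9*z^5 + 15*z^4 - 46*z^3 - 91*z^2 + 44*z + 68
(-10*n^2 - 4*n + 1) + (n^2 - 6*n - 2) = -9*n^2 - 10*n - 1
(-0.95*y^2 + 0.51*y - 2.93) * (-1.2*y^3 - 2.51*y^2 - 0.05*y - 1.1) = 1.14*y^5 + 1.7725*y^4 + 2.2834*y^3 + 8.3738*y^2 - 0.4145*y + 3.223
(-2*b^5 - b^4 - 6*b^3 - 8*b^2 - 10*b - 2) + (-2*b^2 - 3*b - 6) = -2*b^5 - b^4 - 6*b^3 - 10*b^2 - 13*b - 8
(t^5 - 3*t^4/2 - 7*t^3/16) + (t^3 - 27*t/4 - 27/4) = t^5 - 3*t^4/2 + 9*t^3/16 - 27*t/4 - 27/4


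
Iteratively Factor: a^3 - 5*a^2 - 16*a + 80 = (a - 4)*(a^2 - a - 20) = (a - 5)*(a - 4)*(a + 4)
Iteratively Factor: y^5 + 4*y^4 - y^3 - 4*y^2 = (y - 1)*(y^4 + 5*y^3 + 4*y^2) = y*(y - 1)*(y^3 + 5*y^2 + 4*y) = y*(y - 1)*(y + 1)*(y^2 + 4*y) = y*(y - 1)*(y + 1)*(y + 4)*(y)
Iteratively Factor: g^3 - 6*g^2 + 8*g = (g - 2)*(g^2 - 4*g) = (g - 4)*(g - 2)*(g)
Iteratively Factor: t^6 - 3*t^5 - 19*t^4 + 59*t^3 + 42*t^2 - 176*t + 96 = (t + 4)*(t^5 - 7*t^4 + 9*t^3 + 23*t^2 - 50*t + 24) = (t - 1)*(t + 4)*(t^4 - 6*t^3 + 3*t^2 + 26*t - 24) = (t - 3)*(t - 1)*(t + 4)*(t^3 - 3*t^2 - 6*t + 8) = (t - 3)*(t - 1)^2*(t + 4)*(t^2 - 2*t - 8) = (t - 4)*(t - 3)*(t - 1)^2*(t + 4)*(t + 2)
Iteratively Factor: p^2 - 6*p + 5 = (p - 5)*(p - 1)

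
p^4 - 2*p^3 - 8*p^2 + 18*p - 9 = (p - 3)*(p - 1)^2*(p + 3)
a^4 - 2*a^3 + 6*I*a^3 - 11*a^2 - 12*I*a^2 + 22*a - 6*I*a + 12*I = (a - 2)*(a + I)*(a + 2*I)*(a + 3*I)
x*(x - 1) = x^2 - x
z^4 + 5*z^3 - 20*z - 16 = (z - 2)*(z + 1)*(z + 2)*(z + 4)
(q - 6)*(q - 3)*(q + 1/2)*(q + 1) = q^4 - 15*q^3/2 + 5*q^2 + 45*q/2 + 9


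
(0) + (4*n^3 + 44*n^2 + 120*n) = 4*n^3 + 44*n^2 + 120*n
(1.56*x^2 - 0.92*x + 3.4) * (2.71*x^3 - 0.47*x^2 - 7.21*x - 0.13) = 4.2276*x^5 - 3.2264*x^4 - 1.6012*x^3 + 4.8324*x^2 - 24.3944*x - 0.442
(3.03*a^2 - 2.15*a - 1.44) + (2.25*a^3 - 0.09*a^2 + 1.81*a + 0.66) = 2.25*a^3 + 2.94*a^2 - 0.34*a - 0.78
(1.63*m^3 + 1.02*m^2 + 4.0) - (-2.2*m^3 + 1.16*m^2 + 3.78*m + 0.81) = 3.83*m^3 - 0.14*m^2 - 3.78*m + 3.19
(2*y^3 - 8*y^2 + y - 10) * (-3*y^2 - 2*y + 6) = -6*y^5 + 20*y^4 + 25*y^3 - 20*y^2 + 26*y - 60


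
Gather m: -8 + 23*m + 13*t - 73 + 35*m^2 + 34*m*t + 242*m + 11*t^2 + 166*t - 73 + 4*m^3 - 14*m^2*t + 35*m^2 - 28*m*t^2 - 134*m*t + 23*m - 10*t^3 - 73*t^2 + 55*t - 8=4*m^3 + m^2*(70 - 14*t) + m*(-28*t^2 - 100*t + 288) - 10*t^3 - 62*t^2 + 234*t - 162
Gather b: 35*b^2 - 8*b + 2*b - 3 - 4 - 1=35*b^2 - 6*b - 8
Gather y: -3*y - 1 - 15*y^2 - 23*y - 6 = -15*y^2 - 26*y - 7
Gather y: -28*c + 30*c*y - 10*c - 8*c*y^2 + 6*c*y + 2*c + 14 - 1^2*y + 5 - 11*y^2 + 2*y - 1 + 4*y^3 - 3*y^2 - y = 36*c*y - 36*c + 4*y^3 + y^2*(-8*c - 14) + 18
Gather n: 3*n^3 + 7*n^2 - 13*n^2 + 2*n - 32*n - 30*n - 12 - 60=3*n^3 - 6*n^2 - 60*n - 72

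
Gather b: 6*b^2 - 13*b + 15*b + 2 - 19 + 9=6*b^2 + 2*b - 8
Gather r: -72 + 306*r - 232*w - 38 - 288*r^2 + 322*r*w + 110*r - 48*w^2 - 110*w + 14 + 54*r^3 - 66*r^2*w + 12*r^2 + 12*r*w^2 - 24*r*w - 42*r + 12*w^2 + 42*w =54*r^3 + r^2*(-66*w - 276) + r*(12*w^2 + 298*w + 374) - 36*w^2 - 300*w - 96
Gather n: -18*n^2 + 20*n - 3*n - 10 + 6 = -18*n^2 + 17*n - 4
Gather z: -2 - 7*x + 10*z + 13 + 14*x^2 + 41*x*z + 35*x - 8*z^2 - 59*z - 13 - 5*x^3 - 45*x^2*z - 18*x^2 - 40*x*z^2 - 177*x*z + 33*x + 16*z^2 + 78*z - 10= -5*x^3 - 4*x^2 + 61*x + z^2*(8 - 40*x) + z*(-45*x^2 - 136*x + 29) - 12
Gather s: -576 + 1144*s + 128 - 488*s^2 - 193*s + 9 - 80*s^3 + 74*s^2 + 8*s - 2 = -80*s^3 - 414*s^2 + 959*s - 441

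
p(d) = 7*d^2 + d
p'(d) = 14*d + 1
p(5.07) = 185.00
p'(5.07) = 71.98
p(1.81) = 24.74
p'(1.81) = 26.34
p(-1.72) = 18.99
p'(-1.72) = -23.08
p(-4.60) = 143.52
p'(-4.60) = -63.40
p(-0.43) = 0.86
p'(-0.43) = -5.02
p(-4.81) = 157.14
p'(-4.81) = -66.34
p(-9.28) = 593.55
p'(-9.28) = -128.92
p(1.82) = 25.01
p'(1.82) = 26.48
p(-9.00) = 558.00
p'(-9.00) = -125.00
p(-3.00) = 60.00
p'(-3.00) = -41.00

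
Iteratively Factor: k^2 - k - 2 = (k - 2)*(k + 1)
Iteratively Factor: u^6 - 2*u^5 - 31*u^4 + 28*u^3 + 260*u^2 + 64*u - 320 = (u - 1)*(u^5 - u^4 - 32*u^3 - 4*u^2 + 256*u + 320) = (u - 1)*(u + 2)*(u^4 - 3*u^3 - 26*u^2 + 48*u + 160) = (u - 4)*(u - 1)*(u + 2)*(u^3 + u^2 - 22*u - 40) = (u - 4)*(u - 1)*(u + 2)^2*(u^2 - u - 20) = (u - 5)*(u - 4)*(u - 1)*(u + 2)^2*(u + 4)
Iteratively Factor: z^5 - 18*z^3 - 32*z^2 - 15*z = (z - 5)*(z^4 + 5*z^3 + 7*z^2 + 3*z) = (z - 5)*(z + 1)*(z^3 + 4*z^2 + 3*z) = (z - 5)*(z + 1)^2*(z^2 + 3*z) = z*(z - 5)*(z + 1)^2*(z + 3)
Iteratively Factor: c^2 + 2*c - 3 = (c - 1)*(c + 3)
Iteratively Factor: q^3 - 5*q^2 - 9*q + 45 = (q + 3)*(q^2 - 8*q + 15) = (q - 5)*(q + 3)*(q - 3)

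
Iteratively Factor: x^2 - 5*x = (x)*(x - 5)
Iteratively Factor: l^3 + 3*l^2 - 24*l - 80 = (l - 5)*(l^2 + 8*l + 16) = (l - 5)*(l + 4)*(l + 4)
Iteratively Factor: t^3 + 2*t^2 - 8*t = (t - 2)*(t^2 + 4*t) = t*(t - 2)*(t + 4)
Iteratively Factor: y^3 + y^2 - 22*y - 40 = (y + 2)*(y^2 - y - 20) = (y + 2)*(y + 4)*(y - 5)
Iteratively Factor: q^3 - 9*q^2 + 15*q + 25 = (q + 1)*(q^2 - 10*q + 25) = (q - 5)*(q + 1)*(q - 5)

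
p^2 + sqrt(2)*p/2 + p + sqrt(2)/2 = (p + 1)*(p + sqrt(2)/2)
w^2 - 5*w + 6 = (w - 3)*(w - 2)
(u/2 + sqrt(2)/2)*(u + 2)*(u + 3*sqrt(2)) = u^3/2 + u^2 + 2*sqrt(2)*u^2 + 3*u + 4*sqrt(2)*u + 6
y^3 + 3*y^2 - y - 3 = (y - 1)*(y + 1)*(y + 3)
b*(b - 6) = b^2 - 6*b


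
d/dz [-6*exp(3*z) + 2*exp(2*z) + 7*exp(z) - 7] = (-18*exp(2*z) + 4*exp(z) + 7)*exp(z)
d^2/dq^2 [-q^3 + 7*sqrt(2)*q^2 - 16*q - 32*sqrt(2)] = -6*q + 14*sqrt(2)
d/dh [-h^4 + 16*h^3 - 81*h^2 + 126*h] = -4*h^3 + 48*h^2 - 162*h + 126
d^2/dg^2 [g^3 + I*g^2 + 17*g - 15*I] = 6*g + 2*I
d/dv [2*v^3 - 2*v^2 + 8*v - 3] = 6*v^2 - 4*v + 8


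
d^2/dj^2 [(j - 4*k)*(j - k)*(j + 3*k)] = 6*j - 4*k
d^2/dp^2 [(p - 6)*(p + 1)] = 2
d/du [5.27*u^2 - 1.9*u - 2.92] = 10.54*u - 1.9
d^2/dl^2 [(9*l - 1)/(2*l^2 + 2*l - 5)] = 4*(2*(2*l + 1)^2*(9*l - 1) - (27*l + 8)*(2*l^2 + 2*l - 5))/(2*l^2 + 2*l - 5)^3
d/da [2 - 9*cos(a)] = 9*sin(a)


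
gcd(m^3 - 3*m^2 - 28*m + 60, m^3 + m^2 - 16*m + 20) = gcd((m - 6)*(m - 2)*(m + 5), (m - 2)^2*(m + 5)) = m^2 + 3*m - 10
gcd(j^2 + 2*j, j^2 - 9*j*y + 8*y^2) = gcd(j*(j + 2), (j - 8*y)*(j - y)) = 1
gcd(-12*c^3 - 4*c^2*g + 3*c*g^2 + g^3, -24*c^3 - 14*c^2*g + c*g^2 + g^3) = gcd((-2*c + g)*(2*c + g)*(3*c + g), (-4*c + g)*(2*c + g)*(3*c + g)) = 6*c^2 + 5*c*g + g^2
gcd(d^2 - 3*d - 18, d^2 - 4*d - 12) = d - 6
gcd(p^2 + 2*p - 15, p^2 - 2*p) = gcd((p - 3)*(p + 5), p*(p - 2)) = 1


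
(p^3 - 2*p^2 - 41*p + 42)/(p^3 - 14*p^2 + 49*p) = (p^2 + 5*p - 6)/(p*(p - 7))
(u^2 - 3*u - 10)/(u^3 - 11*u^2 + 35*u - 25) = (u + 2)/(u^2 - 6*u + 5)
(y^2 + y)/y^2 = (y + 1)/y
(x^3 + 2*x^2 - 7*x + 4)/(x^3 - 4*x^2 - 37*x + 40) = (x^2 + 3*x - 4)/(x^2 - 3*x - 40)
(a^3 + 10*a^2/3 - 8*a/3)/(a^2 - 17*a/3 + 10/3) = a*(a + 4)/(a - 5)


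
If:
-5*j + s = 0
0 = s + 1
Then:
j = -1/5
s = -1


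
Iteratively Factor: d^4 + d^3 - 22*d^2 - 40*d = (d)*(d^3 + d^2 - 22*d - 40) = d*(d + 2)*(d^2 - d - 20) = d*(d - 5)*(d + 2)*(d + 4)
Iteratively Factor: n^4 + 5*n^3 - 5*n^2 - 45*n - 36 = (n + 3)*(n^3 + 2*n^2 - 11*n - 12) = (n - 3)*(n + 3)*(n^2 + 5*n + 4) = (n - 3)*(n + 3)*(n + 4)*(n + 1)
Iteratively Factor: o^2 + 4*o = (o + 4)*(o)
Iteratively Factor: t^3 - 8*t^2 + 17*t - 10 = (t - 2)*(t^2 - 6*t + 5) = (t - 5)*(t - 2)*(t - 1)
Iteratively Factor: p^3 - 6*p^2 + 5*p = (p - 5)*(p^2 - p) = p*(p - 5)*(p - 1)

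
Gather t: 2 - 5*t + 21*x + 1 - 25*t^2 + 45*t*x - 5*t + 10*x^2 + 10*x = -25*t^2 + t*(45*x - 10) + 10*x^2 + 31*x + 3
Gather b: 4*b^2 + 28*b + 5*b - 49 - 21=4*b^2 + 33*b - 70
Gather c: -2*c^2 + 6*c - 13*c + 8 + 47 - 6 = -2*c^2 - 7*c + 49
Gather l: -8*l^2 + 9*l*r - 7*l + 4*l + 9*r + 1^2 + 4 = -8*l^2 + l*(9*r - 3) + 9*r + 5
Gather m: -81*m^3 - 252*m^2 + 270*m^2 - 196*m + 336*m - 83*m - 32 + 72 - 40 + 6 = -81*m^3 + 18*m^2 + 57*m + 6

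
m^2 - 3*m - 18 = (m - 6)*(m + 3)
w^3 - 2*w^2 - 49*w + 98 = (w - 7)*(w - 2)*(w + 7)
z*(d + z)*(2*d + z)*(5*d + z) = 10*d^3*z + 17*d^2*z^2 + 8*d*z^3 + z^4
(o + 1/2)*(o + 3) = o^2 + 7*o/2 + 3/2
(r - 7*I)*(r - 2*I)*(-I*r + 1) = -I*r^3 - 8*r^2 + 5*I*r - 14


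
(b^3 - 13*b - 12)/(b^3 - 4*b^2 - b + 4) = (b + 3)/(b - 1)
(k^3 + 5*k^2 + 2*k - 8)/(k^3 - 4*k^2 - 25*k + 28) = (k + 2)/(k - 7)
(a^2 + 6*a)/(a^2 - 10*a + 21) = a*(a + 6)/(a^2 - 10*a + 21)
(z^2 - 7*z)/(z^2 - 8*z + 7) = z/(z - 1)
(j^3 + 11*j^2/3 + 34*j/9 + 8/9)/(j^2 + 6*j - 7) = (9*j^3 + 33*j^2 + 34*j + 8)/(9*(j^2 + 6*j - 7))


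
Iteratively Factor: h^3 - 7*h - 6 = (h - 3)*(h^2 + 3*h + 2) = (h - 3)*(h + 2)*(h + 1)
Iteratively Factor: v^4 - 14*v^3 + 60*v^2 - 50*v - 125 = (v - 5)*(v^3 - 9*v^2 + 15*v + 25) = (v - 5)*(v + 1)*(v^2 - 10*v + 25) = (v - 5)^2*(v + 1)*(v - 5)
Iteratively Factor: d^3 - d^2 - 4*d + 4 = (d - 2)*(d^2 + d - 2) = (d - 2)*(d + 2)*(d - 1)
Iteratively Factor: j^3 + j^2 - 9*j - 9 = (j + 3)*(j^2 - 2*j - 3) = (j - 3)*(j + 3)*(j + 1)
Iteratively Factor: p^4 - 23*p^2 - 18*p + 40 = (p + 2)*(p^3 - 2*p^2 - 19*p + 20) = (p - 1)*(p + 2)*(p^2 - p - 20) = (p - 5)*(p - 1)*(p + 2)*(p + 4)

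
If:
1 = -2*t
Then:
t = -1/2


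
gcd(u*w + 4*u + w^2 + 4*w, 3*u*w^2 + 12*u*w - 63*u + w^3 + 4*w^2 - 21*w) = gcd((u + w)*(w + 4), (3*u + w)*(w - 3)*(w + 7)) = 1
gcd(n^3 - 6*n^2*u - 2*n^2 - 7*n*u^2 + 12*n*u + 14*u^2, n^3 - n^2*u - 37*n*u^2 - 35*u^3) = -n^2 + 6*n*u + 7*u^2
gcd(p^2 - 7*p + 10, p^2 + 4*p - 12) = p - 2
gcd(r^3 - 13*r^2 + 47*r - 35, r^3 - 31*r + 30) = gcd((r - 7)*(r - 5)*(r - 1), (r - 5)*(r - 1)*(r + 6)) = r^2 - 6*r + 5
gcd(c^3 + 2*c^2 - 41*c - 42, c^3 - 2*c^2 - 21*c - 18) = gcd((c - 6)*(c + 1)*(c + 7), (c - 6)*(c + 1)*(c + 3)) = c^2 - 5*c - 6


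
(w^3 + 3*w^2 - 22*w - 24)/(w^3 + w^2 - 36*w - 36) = (w - 4)/(w - 6)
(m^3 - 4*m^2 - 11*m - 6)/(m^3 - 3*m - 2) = (m - 6)/(m - 2)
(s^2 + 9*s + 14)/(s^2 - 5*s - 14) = (s + 7)/(s - 7)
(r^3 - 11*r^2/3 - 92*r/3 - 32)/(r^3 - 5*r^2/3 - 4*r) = (r^2 - 5*r - 24)/(r*(r - 3))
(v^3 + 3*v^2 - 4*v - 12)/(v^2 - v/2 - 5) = 2*(v^2 + v - 6)/(2*v - 5)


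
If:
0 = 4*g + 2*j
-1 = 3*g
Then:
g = -1/3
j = 2/3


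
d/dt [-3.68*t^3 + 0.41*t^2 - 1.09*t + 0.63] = -11.04*t^2 + 0.82*t - 1.09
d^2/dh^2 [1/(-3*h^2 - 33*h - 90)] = 2*(h^2 + 11*h - (2*h + 11)^2 + 30)/(3*(h^2 + 11*h + 30)^3)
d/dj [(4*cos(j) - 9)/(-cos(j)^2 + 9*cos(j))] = (-4*sin(j) - 81*sin(j)/cos(j)^2 + 18*tan(j))/(cos(j) - 9)^2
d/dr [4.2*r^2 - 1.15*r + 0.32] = 8.4*r - 1.15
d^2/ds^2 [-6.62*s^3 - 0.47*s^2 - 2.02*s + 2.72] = -39.72*s - 0.94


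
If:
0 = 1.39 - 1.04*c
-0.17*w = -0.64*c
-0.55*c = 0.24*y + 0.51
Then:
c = 1.34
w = 5.03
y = -5.19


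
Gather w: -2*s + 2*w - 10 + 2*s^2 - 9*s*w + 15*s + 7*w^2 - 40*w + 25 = 2*s^2 + 13*s + 7*w^2 + w*(-9*s - 38) + 15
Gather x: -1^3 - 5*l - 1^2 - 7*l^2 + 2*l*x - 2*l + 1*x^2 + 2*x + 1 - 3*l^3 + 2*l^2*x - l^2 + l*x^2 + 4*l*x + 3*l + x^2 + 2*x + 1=-3*l^3 - 8*l^2 - 4*l + x^2*(l + 2) + x*(2*l^2 + 6*l + 4)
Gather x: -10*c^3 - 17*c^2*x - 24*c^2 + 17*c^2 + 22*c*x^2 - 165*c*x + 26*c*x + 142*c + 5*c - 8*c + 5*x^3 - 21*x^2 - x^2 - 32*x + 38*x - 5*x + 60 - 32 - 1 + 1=-10*c^3 - 7*c^2 + 139*c + 5*x^3 + x^2*(22*c - 22) + x*(-17*c^2 - 139*c + 1) + 28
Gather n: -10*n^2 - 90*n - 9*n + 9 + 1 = -10*n^2 - 99*n + 10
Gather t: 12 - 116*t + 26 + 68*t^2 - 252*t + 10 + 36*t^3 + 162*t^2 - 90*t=36*t^3 + 230*t^2 - 458*t + 48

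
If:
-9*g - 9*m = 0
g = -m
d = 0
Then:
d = 0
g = -m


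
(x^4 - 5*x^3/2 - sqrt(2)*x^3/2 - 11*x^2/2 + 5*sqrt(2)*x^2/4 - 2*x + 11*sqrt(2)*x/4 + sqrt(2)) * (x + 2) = x^5 - sqrt(2)*x^4/2 - x^4/2 - 21*x^3/2 + sqrt(2)*x^3/4 - 13*x^2 + 21*sqrt(2)*x^2/4 - 4*x + 13*sqrt(2)*x/2 + 2*sqrt(2)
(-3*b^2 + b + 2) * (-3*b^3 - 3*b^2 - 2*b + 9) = 9*b^5 + 6*b^4 - 3*b^3 - 35*b^2 + 5*b + 18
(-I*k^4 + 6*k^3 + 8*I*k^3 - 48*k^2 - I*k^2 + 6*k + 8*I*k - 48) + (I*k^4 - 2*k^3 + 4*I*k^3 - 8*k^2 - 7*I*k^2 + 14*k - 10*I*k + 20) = 4*k^3 + 12*I*k^3 - 56*k^2 - 8*I*k^2 + 20*k - 2*I*k - 28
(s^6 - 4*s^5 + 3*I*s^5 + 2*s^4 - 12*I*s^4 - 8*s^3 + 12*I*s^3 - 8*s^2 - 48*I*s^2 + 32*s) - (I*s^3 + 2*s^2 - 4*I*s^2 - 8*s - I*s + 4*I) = s^6 - 4*s^5 + 3*I*s^5 + 2*s^4 - 12*I*s^4 - 8*s^3 + 11*I*s^3 - 10*s^2 - 44*I*s^2 + 40*s + I*s - 4*I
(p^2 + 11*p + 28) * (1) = p^2 + 11*p + 28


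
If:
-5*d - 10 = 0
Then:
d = -2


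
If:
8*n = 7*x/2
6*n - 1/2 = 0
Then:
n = 1/12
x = 4/21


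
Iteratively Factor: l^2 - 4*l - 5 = (l + 1)*(l - 5)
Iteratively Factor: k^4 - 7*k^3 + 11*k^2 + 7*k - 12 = (k + 1)*(k^3 - 8*k^2 + 19*k - 12) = (k - 4)*(k + 1)*(k^2 - 4*k + 3) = (k - 4)*(k - 1)*(k + 1)*(k - 3)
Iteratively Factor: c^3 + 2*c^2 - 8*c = (c - 2)*(c^2 + 4*c) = (c - 2)*(c + 4)*(c)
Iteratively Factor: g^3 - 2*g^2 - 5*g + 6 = (g - 3)*(g^2 + g - 2) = (g - 3)*(g + 2)*(g - 1)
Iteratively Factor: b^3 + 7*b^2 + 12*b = (b + 3)*(b^2 + 4*b) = b*(b + 3)*(b + 4)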